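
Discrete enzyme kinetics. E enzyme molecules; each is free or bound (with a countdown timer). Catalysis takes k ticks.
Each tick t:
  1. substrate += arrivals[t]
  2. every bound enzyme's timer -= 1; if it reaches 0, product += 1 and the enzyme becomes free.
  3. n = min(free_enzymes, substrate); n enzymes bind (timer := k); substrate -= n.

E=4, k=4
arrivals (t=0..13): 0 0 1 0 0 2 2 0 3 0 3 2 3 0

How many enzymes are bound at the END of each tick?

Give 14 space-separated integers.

t=0: arr=0 -> substrate=0 bound=0 product=0
t=1: arr=0 -> substrate=0 bound=0 product=0
t=2: arr=1 -> substrate=0 bound=1 product=0
t=3: arr=0 -> substrate=0 bound=1 product=0
t=4: arr=0 -> substrate=0 bound=1 product=0
t=5: arr=2 -> substrate=0 bound=3 product=0
t=6: arr=2 -> substrate=0 bound=4 product=1
t=7: arr=0 -> substrate=0 bound=4 product=1
t=8: arr=3 -> substrate=3 bound=4 product=1
t=9: arr=0 -> substrate=1 bound=4 product=3
t=10: arr=3 -> substrate=2 bound=4 product=5
t=11: arr=2 -> substrate=4 bound=4 product=5
t=12: arr=3 -> substrate=7 bound=4 product=5
t=13: arr=0 -> substrate=5 bound=4 product=7

Answer: 0 0 1 1 1 3 4 4 4 4 4 4 4 4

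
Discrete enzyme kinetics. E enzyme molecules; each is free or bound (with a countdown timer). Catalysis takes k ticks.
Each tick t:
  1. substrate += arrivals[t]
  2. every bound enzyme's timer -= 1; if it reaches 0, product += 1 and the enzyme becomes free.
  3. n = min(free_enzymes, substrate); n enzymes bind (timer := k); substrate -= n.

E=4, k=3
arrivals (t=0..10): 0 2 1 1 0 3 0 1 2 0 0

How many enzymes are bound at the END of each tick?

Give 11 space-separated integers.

t=0: arr=0 -> substrate=0 bound=0 product=0
t=1: arr=2 -> substrate=0 bound=2 product=0
t=2: arr=1 -> substrate=0 bound=3 product=0
t=3: arr=1 -> substrate=0 bound=4 product=0
t=4: arr=0 -> substrate=0 bound=2 product=2
t=5: arr=3 -> substrate=0 bound=4 product=3
t=6: arr=0 -> substrate=0 bound=3 product=4
t=7: arr=1 -> substrate=0 bound=4 product=4
t=8: arr=2 -> substrate=0 bound=3 product=7
t=9: arr=0 -> substrate=0 bound=3 product=7
t=10: arr=0 -> substrate=0 bound=2 product=8

Answer: 0 2 3 4 2 4 3 4 3 3 2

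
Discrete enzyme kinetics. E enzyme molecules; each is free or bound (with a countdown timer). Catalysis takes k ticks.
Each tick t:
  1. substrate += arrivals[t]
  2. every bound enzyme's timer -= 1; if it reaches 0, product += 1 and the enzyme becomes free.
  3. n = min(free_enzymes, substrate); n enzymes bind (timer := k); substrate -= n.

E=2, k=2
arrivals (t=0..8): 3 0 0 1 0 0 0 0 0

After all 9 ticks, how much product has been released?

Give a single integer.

t=0: arr=3 -> substrate=1 bound=2 product=0
t=1: arr=0 -> substrate=1 bound=2 product=0
t=2: arr=0 -> substrate=0 bound=1 product=2
t=3: arr=1 -> substrate=0 bound=2 product=2
t=4: arr=0 -> substrate=0 bound=1 product=3
t=5: arr=0 -> substrate=0 bound=0 product=4
t=6: arr=0 -> substrate=0 bound=0 product=4
t=7: arr=0 -> substrate=0 bound=0 product=4
t=8: arr=0 -> substrate=0 bound=0 product=4

Answer: 4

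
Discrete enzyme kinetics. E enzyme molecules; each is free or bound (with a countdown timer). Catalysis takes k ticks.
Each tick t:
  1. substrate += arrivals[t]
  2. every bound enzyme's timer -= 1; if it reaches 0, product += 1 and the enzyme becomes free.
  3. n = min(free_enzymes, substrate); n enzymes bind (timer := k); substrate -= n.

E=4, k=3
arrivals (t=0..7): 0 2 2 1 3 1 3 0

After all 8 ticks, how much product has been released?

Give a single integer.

Answer: 6

Derivation:
t=0: arr=0 -> substrate=0 bound=0 product=0
t=1: arr=2 -> substrate=0 bound=2 product=0
t=2: arr=2 -> substrate=0 bound=4 product=0
t=3: arr=1 -> substrate=1 bound=4 product=0
t=4: arr=3 -> substrate=2 bound=4 product=2
t=5: arr=1 -> substrate=1 bound=4 product=4
t=6: arr=3 -> substrate=4 bound=4 product=4
t=7: arr=0 -> substrate=2 bound=4 product=6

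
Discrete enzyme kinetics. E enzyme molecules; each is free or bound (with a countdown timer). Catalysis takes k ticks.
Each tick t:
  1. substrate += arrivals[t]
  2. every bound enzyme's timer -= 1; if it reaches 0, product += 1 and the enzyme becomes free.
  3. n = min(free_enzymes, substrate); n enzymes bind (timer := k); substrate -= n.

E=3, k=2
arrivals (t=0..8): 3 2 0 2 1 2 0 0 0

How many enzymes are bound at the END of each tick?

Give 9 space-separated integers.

Answer: 3 3 2 3 3 3 2 1 0

Derivation:
t=0: arr=3 -> substrate=0 bound=3 product=0
t=1: arr=2 -> substrate=2 bound=3 product=0
t=2: arr=0 -> substrate=0 bound=2 product=3
t=3: arr=2 -> substrate=1 bound=3 product=3
t=4: arr=1 -> substrate=0 bound=3 product=5
t=5: arr=2 -> substrate=1 bound=3 product=6
t=6: arr=0 -> substrate=0 bound=2 product=8
t=7: arr=0 -> substrate=0 bound=1 product=9
t=8: arr=0 -> substrate=0 bound=0 product=10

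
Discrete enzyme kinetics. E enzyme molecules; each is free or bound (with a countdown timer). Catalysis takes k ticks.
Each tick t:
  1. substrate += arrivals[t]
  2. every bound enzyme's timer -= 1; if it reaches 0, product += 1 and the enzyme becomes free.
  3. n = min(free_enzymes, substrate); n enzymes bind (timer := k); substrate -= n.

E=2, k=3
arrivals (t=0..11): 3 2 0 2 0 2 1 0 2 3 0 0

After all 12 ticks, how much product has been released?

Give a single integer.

t=0: arr=3 -> substrate=1 bound=2 product=0
t=1: arr=2 -> substrate=3 bound=2 product=0
t=2: arr=0 -> substrate=3 bound=2 product=0
t=3: arr=2 -> substrate=3 bound=2 product=2
t=4: arr=0 -> substrate=3 bound=2 product=2
t=5: arr=2 -> substrate=5 bound=2 product=2
t=6: arr=1 -> substrate=4 bound=2 product=4
t=7: arr=0 -> substrate=4 bound=2 product=4
t=8: arr=2 -> substrate=6 bound=2 product=4
t=9: arr=3 -> substrate=7 bound=2 product=6
t=10: arr=0 -> substrate=7 bound=2 product=6
t=11: arr=0 -> substrate=7 bound=2 product=6

Answer: 6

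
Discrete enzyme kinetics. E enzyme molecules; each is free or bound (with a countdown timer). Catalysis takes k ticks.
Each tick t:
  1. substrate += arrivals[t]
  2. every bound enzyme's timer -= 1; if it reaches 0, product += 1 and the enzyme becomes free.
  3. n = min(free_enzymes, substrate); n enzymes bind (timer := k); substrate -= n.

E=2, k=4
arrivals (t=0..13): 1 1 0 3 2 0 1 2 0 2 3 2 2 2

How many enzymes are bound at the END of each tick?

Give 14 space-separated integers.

Answer: 1 2 2 2 2 2 2 2 2 2 2 2 2 2

Derivation:
t=0: arr=1 -> substrate=0 bound=1 product=0
t=1: arr=1 -> substrate=0 bound=2 product=0
t=2: arr=0 -> substrate=0 bound=2 product=0
t=3: arr=3 -> substrate=3 bound=2 product=0
t=4: arr=2 -> substrate=4 bound=2 product=1
t=5: arr=0 -> substrate=3 bound=2 product=2
t=6: arr=1 -> substrate=4 bound=2 product=2
t=7: arr=2 -> substrate=6 bound=2 product=2
t=8: arr=0 -> substrate=5 bound=2 product=3
t=9: arr=2 -> substrate=6 bound=2 product=4
t=10: arr=3 -> substrate=9 bound=2 product=4
t=11: arr=2 -> substrate=11 bound=2 product=4
t=12: arr=2 -> substrate=12 bound=2 product=5
t=13: arr=2 -> substrate=13 bound=2 product=6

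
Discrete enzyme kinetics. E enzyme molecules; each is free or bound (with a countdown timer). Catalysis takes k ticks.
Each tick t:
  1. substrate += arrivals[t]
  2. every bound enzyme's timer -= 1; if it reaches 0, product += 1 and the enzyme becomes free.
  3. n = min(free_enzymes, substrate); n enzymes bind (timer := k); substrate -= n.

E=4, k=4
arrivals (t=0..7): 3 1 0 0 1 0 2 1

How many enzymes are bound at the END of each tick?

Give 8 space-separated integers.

t=0: arr=3 -> substrate=0 bound=3 product=0
t=1: arr=1 -> substrate=0 bound=4 product=0
t=2: arr=0 -> substrate=0 bound=4 product=0
t=3: arr=0 -> substrate=0 bound=4 product=0
t=4: arr=1 -> substrate=0 bound=2 product=3
t=5: arr=0 -> substrate=0 bound=1 product=4
t=6: arr=2 -> substrate=0 bound=3 product=4
t=7: arr=1 -> substrate=0 bound=4 product=4

Answer: 3 4 4 4 2 1 3 4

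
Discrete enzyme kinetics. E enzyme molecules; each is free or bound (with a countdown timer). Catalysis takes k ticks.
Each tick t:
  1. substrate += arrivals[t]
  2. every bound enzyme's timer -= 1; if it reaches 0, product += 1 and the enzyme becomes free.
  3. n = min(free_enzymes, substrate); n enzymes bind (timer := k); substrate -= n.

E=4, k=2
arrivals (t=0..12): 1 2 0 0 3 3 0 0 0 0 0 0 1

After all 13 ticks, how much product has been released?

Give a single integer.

Answer: 9

Derivation:
t=0: arr=1 -> substrate=0 bound=1 product=0
t=1: arr=2 -> substrate=0 bound=3 product=0
t=2: arr=0 -> substrate=0 bound=2 product=1
t=3: arr=0 -> substrate=0 bound=0 product=3
t=4: arr=3 -> substrate=0 bound=3 product=3
t=5: arr=3 -> substrate=2 bound=4 product=3
t=6: arr=0 -> substrate=0 bound=3 product=6
t=7: arr=0 -> substrate=0 bound=2 product=7
t=8: arr=0 -> substrate=0 bound=0 product=9
t=9: arr=0 -> substrate=0 bound=0 product=9
t=10: arr=0 -> substrate=0 bound=0 product=9
t=11: arr=0 -> substrate=0 bound=0 product=9
t=12: arr=1 -> substrate=0 bound=1 product=9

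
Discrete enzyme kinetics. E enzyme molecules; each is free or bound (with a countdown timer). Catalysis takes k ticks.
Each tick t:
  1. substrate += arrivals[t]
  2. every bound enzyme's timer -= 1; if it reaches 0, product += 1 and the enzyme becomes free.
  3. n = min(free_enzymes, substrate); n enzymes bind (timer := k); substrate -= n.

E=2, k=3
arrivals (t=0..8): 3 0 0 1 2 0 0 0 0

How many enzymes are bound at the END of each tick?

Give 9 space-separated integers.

Answer: 2 2 2 2 2 2 2 2 2

Derivation:
t=0: arr=3 -> substrate=1 bound=2 product=0
t=1: arr=0 -> substrate=1 bound=2 product=0
t=2: arr=0 -> substrate=1 bound=2 product=0
t=3: arr=1 -> substrate=0 bound=2 product=2
t=4: arr=2 -> substrate=2 bound=2 product=2
t=5: arr=0 -> substrate=2 bound=2 product=2
t=6: arr=0 -> substrate=0 bound=2 product=4
t=7: arr=0 -> substrate=0 bound=2 product=4
t=8: arr=0 -> substrate=0 bound=2 product=4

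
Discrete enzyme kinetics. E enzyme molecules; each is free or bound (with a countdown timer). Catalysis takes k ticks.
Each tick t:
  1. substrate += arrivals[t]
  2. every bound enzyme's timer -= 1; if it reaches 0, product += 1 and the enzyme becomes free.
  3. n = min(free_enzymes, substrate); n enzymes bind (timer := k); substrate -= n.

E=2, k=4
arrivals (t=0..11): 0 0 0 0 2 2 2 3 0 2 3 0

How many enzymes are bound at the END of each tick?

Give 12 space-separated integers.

Answer: 0 0 0 0 2 2 2 2 2 2 2 2

Derivation:
t=0: arr=0 -> substrate=0 bound=0 product=0
t=1: arr=0 -> substrate=0 bound=0 product=0
t=2: arr=0 -> substrate=0 bound=0 product=0
t=3: arr=0 -> substrate=0 bound=0 product=0
t=4: arr=2 -> substrate=0 bound=2 product=0
t=5: arr=2 -> substrate=2 bound=2 product=0
t=6: arr=2 -> substrate=4 bound=2 product=0
t=7: arr=3 -> substrate=7 bound=2 product=0
t=8: arr=0 -> substrate=5 bound=2 product=2
t=9: arr=2 -> substrate=7 bound=2 product=2
t=10: arr=3 -> substrate=10 bound=2 product=2
t=11: arr=0 -> substrate=10 bound=2 product=2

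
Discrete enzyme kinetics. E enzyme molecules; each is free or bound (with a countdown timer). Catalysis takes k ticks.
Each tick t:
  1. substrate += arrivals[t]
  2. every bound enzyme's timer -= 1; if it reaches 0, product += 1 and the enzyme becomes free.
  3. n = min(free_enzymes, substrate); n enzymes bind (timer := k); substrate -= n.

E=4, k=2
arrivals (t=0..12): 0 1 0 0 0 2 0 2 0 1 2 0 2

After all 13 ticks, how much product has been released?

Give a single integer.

Answer: 8

Derivation:
t=0: arr=0 -> substrate=0 bound=0 product=0
t=1: arr=1 -> substrate=0 bound=1 product=0
t=2: arr=0 -> substrate=0 bound=1 product=0
t=3: arr=0 -> substrate=0 bound=0 product=1
t=4: arr=0 -> substrate=0 bound=0 product=1
t=5: arr=2 -> substrate=0 bound=2 product=1
t=6: arr=0 -> substrate=0 bound=2 product=1
t=7: arr=2 -> substrate=0 bound=2 product=3
t=8: arr=0 -> substrate=0 bound=2 product=3
t=9: arr=1 -> substrate=0 bound=1 product=5
t=10: arr=2 -> substrate=0 bound=3 product=5
t=11: arr=0 -> substrate=0 bound=2 product=6
t=12: arr=2 -> substrate=0 bound=2 product=8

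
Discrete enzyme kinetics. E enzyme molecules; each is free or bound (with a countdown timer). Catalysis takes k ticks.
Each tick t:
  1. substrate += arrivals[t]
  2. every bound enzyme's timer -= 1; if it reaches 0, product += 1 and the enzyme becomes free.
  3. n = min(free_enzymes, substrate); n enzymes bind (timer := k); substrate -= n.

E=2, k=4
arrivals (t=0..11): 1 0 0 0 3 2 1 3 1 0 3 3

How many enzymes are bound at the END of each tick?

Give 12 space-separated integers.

Answer: 1 1 1 1 2 2 2 2 2 2 2 2

Derivation:
t=0: arr=1 -> substrate=0 bound=1 product=0
t=1: arr=0 -> substrate=0 bound=1 product=0
t=2: arr=0 -> substrate=0 bound=1 product=0
t=3: arr=0 -> substrate=0 bound=1 product=0
t=4: arr=3 -> substrate=1 bound=2 product=1
t=5: arr=2 -> substrate=3 bound=2 product=1
t=6: arr=1 -> substrate=4 bound=2 product=1
t=7: arr=3 -> substrate=7 bound=2 product=1
t=8: arr=1 -> substrate=6 bound=2 product=3
t=9: arr=0 -> substrate=6 bound=2 product=3
t=10: arr=3 -> substrate=9 bound=2 product=3
t=11: arr=3 -> substrate=12 bound=2 product=3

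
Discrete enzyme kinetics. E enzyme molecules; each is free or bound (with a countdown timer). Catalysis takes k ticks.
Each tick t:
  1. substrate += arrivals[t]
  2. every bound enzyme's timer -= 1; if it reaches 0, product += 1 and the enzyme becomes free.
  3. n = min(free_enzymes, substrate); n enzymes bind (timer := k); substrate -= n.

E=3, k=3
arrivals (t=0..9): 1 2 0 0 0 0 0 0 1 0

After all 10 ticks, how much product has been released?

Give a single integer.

Answer: 3

Derivation:
t=0: arr=1 -> substrate=0 bound=1 product=0
t=1: arr=2 -> substrate=0 bound=3 product=0
t=2: arr=0 -> substrate=0 bound=3 product=0
t=3: arr=0 -> substrate=0 bound=2 product=1
t=4: arr=0 -> substrate=0 bound=0 product=3
t=5: arr=0 -> substrate=0 bound=0 product=3
t=6: arr=0 -> substrate=0 bound=0 product=3
t=7: arr=0 -> substrate=0 bound=0 product=3
t=8: arr=1 -> substrate=0 bound=1 product=3
t=9: arr=0 -> substrate=0 bound=1 product=3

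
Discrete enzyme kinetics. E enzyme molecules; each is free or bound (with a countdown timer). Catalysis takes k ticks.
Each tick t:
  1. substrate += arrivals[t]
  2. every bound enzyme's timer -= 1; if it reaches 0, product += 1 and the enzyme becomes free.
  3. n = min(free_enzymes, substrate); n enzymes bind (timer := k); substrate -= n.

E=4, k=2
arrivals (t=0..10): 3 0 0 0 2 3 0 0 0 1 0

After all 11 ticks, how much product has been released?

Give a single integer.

Answer: 8

Derivation:
t=0: arr=3 -> substrate=0 bound=3 product=0
t=1: arr=0 -> substrate=0 bound=3 product=0
t=2: arr=0 -> substrate=0 bound=0 product=3
t=3: arr=0 -> substrate=0 bound=0 product=3
t=4: arr=2 -> substrate=0 bound=2 product=3
t=5: arr=3 -> substrate=1 bound=4 product=3
t=6: arr=0 -> substrate=0 bound=3 product=5
t=7: arr=0 -> substrate=0 bound=1 product=7
t=8: arr=0 -> substrate=0 bound=0 product=8
t=9: arr=1 -> substrate=0 bound=1 product=8
t=10: arr=0 -> substrate=0 bound=1 product=8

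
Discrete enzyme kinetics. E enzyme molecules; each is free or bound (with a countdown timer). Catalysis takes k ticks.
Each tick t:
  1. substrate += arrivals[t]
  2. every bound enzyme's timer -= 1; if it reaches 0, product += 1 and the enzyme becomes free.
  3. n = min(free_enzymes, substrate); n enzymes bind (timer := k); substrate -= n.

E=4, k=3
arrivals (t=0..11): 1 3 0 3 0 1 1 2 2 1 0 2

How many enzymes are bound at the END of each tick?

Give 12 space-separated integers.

t=0: arr=1 -> substrate=0 bound=1 product=0
t=1: arr=3 -> substrate=0 bound=4 product=0
t=2: arr=0 -> substrate=0 bound=4 product=0
t=3: arr=3 -> substrate=2 bound=4 product=1
t=4: arr=0 -> substrate=0 bound=3 product=4
t=5: arr=1 -> substrate=0 bound=4 product=4
t=6: arr=1 -> substrate=0 bound=4 product=5
t=7: arr=2 -> substrate=0 bound=4 product=7
t=8: arr=2 -> substrate=1 bound=4 product=8
t=9: arr=1 -> substrate=1 bound=4 product=9
t=10: arr=0 -> substrate=0 bound=3 product=11
t=11: arr=2 -> substrate=0 bound=4 product=12

Answer: 1 4 4 4 3 4 4 4 4 4 3 4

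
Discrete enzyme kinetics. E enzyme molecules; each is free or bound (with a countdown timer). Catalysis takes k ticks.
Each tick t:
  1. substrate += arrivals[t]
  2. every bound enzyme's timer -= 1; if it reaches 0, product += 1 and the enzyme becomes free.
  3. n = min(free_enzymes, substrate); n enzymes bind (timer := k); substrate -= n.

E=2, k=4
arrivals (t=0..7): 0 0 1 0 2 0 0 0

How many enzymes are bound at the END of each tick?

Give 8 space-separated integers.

t=0: arr=0 -> substrate=0 bound=0 product=0
t=1: arr=0 -> substrate=0 bound=0 product=0
t=2: arr=1 -> substrate=0 bound=1 product=0
t=3: arr=0 -> substrate=0 bound=1 product=0
t=4: arr=2 -> substrate=1 bound=2 product=0
t=5: arr=0 -> substrate=1 bound=2 product=0
t=6: arr=0 -> substrate=0 bound=2 product=1
t=7: arr=0 -> substrate=0 bound=2 product=1

Answer: 0 0 1 1 2 2 2 2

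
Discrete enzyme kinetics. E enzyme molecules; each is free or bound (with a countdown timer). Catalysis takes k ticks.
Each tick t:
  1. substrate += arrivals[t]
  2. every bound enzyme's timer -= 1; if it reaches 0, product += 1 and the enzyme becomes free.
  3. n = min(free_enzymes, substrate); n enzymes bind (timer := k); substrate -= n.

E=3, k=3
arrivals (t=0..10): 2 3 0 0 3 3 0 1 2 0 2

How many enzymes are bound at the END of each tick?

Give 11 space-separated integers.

t=0: arr=2 -> substrate=0 bound=2 product=0
t=1: arr=3 -> substrate=2 bound=3 product=0
t=2: arr=0 -> substrate=2 bound=3 product=0
t=3: arr=0 -> substrate=0 bound=3 product=2
t=4: arr=3 -> substrate=2 bound=3 product=3
t=5: arr=3 -> substrate=5 bound=3 product=3
t=6: arr=0 -> substrate=3 bound=3 product=5
t=7: arr=1 -> substrate=3 bound=3 product=6
t=8: arr=2 -> substrate=5 bound=3 product=6
t=9: arr=0 -> substrate=3 bound=3 product=8
t=10: arr=2 -> substrate=4 bound=3 product=9

Answer: 2 3 3 3 3 3 3 3 3 3 3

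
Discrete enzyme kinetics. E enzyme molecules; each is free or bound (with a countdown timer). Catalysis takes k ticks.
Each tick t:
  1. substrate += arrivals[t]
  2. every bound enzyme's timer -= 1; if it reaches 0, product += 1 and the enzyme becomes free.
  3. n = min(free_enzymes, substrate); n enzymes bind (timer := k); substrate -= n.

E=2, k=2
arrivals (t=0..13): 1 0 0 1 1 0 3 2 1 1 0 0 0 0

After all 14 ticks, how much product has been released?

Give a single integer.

Answer: 9

Derivation:
t=0: arr=1 -> substrate=0 bound=1 product=0
t=1: arr=0 -> substrate=0 bound=1 product=0
t=2: arr=0 -> substrate=0 bound=0 product=1
t=3: arr=1 -> substrate=0 bound=1 product=1
t=4: arr=1 -> substrate=0 bound=2 product=1
t=5: arr=0 -> substrate=0 bound=1 product=2
t=6: arr=3 -> substrate=1 bound=2 product=3
t=7: arr=2 -> substrate=3 bound=2 product=3
t=8: arr=1 -> substrate=2 bound=2 product=5
t=9: arr=1 -> substrate=3 bound=2 product=5
t=10: arr=0 -> substrate=1 bound=2 product=7
t=11: arr=0 -> substrate=1 bound=2 product=7
t=12: arr=0 -> substrate=0 bound=1 product=9
t=13: arr=0 -> substrate=0 bound=1 product=9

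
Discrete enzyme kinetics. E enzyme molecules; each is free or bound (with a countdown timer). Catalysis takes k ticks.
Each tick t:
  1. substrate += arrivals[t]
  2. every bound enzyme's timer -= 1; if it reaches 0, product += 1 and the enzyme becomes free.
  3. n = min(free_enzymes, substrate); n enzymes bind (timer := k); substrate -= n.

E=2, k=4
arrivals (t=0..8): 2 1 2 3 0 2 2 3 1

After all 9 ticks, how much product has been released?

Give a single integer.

t=0: arr=2 -> substrate=0 bound=2 product=0
t=1: arr=1 -> substrate=1 bound=2 product=0
t=2: arr=2 -> substrate=3 bound=2 product=0
t=3: arr=3 -> substrate=6 bound=2 product=0
t=4: arr=0 -> substrate=4 bound=2 product=2
t=5: arr=2 -> substrate=6 bound=2 product=2
t=6: arr=2 -> substrate=8 bound=2 product=2
t=7: arr=3 -> substrate=11 bound=2 product=2
t=8: arr=1 -> substrate=10 bound=2 product=4

Answer: 4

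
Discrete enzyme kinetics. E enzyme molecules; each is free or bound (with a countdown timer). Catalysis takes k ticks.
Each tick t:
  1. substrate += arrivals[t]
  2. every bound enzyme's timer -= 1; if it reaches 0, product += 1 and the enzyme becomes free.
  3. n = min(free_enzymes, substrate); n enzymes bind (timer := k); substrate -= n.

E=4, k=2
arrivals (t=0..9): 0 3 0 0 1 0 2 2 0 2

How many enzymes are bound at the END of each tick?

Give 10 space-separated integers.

t=0: arr=0 -> substrate=0 bound=0 product=0
t=1: arr=3 -> substrate=0 bound=3 product=0
t=2: arr=0 -> substrate=0 bound=3 product=0
t=3: arr=0 -> substrate=0 bound=0 product=3
t=4: arr=1 -> substrate=0 bound=1 product=3
t=5: arr=0 -> substrate=0 bound=1 product=3
t=6: arr=2 -> substrate=0 bound=2 product=4
t=7: arr=2 -> substrate=0 bound=4 product=4
t=8: arr=0 -> substrate=0 bound=2 product=6
t=9: arr=2 -> substrate=0 bound=2 product=8

Answer: 0 3 3 0 1 1 2 4 2 2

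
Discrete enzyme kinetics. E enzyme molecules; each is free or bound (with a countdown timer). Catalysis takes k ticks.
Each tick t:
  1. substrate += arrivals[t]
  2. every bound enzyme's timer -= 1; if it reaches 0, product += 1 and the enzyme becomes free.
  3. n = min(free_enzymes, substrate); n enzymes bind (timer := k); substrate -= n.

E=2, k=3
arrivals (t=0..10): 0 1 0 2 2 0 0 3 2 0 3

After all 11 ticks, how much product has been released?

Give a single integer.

Answer: 5

Derivation:
t=0: arr=0 -> substrate=0 bound=0 product=0
t=1: arr=1 -> substrate=0 bound=1 product=0
t=2: arr=0 -> substrate=0 bound=1 product=0
t=3: arr=2 -> substrate=1 bound=2 product=0
t=4: arr=2 -> substrate=2 bound=2 product=1
t=5: arr=0 -> substrate=2 bound=2 product=1
t=6: arr=0 -> substrate=1 bound=2 product=2
t=7: arr=3 -> substrate=3 bound=2 product=3
t=8: arr=2 -> substrate=5 bound=2 product=3
t=9: arr=0 -> substrate=4 bound=2 product=4
t=10: arr=3 -> substrate=6 bound=2 product=5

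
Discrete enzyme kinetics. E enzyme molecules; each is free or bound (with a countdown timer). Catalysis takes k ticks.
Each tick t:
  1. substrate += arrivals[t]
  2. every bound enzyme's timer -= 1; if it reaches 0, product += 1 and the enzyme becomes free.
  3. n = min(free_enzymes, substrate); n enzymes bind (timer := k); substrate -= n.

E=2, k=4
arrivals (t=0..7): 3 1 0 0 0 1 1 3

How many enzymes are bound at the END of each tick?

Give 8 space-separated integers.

Answer: 2 2 2 2 2 2 2 2

Derivation:
t=0: arr=3 -> substrate=1 bound=2 product=0
t=1: arr=1 -> substrate=2 bound=2 product=0
t=2: arr=0 -> substrate=2 bound=2 product=0
t=3: arr=0 -> substrate=2 bound=2 product=0
t=4: arr=0 -> substrate=0 bound=2 product=2
t=5: arr=1 -> substrate=1 bound=2 product=2
t=6: arr=1 -> substrate=2 bound=2 product=2
t=7: arr=3 -> substrate=5 bound=2 product=2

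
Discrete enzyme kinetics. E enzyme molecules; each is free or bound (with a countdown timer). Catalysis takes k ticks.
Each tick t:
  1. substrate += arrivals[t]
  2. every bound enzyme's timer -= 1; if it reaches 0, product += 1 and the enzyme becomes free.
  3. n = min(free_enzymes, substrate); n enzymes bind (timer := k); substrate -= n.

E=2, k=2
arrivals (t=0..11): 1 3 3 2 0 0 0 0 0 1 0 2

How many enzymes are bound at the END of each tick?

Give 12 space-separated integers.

Answer: 1 2 2 2 2 2 2 2 2 2 1 2

Derivation:
t=0: arr=1 -> substrate=0 bound=1 product=0
t=1: arr=3 -> substrate=2 bound=2 product=0
t=2: arr=3 -> substrate=4 bound=2 product=1
t=3: arr=2 -> substrate=5 bound=2 product=2
t=4: arr=0 -> substrate=4 bound=2 product=3
t=5: arr=0 -> substrate=3 bound=2 product=4
t=6: arr=0 -> substrate=2 bound=2 product=5
t=7: arr=0 -> substrate=1 bound=2 product=6
t=8: arr=0 -> substrate=0 bound=2 product=7
t=9: arr=1 -> substrate=0 bound=2 product=8
t=10: arr=0 -> substrate=0 bound=1 product=9
t=11: arr=2 -> substrate=0 bound=2 product=10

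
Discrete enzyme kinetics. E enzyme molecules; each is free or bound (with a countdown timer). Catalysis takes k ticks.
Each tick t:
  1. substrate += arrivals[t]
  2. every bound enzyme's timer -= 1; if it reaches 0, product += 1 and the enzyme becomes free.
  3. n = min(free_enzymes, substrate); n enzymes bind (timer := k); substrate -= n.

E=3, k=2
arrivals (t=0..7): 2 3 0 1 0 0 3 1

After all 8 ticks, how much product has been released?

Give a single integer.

Answer: 6

Derivation:
t=0: arr=2 -> substrate=0 bound=2 product=0
t=1: arr=3 -> substrate=2 bound=3 product=0
t=2: arr=0 -> substrate=0 bound=3 product=2
t=3: arr=1 -> substrate=0 bound=3 product=3
t=4: arr=0 -> substrate=0 bound=1 product=5
t=5: arr=0 -> substrate=0 bound=0 product=6
t=6: arr=3 -> substrate=0 bound=3 product=6
t=7: arr=1 -> substrate=1 bound=3 product=6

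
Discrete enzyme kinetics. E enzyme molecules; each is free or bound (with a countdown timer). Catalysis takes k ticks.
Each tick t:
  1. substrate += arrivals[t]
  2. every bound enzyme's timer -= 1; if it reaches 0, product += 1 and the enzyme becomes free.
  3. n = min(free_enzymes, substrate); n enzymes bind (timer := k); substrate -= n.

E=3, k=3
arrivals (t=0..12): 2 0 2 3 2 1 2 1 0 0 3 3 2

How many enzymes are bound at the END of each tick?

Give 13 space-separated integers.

Answer: 2 2 3 3 3 3 3 3 3 3 3 3 3

Derivation:
t=0: arr=2 -> substrate=0 bound=2 product=0
t=1: arr=0 -> substrate=0 bound=2 product=0
t=2: arr=2 -> substrate=1 bound=3 product=0
t=3: arr=3 -> substrate=2 bound=3 product=2
t=4: arr=2 -> substrate=4 bound=3 product=2
t=5: arr=1 -> substrate=4 bound=3 product=3
t=6: arr=2 -> substrate=4 bound=3 product=5
t=7: arr=1 -> substrate=5 bound=3 product=5
t=8: arr=0 -> substrate=4 bound=3 product=6
t=9: arr=0 -> substrate=2 bound=3 product=8
t=10: arr=3 -> substrate=5 bound=3 product=8
t=11: arr=3 -> substrate=7 bound=3 product=9
t=12: arr=2 -> substrate=7 bound=3 product=11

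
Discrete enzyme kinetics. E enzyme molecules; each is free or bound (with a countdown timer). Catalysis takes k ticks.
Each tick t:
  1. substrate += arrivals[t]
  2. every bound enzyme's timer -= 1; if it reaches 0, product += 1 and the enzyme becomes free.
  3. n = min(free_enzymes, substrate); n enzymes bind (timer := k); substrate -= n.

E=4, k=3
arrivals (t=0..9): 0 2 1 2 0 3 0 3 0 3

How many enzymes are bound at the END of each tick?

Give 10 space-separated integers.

Answer: 0 2 3 4 3 4 4 4 4 4

Derivation:
t=0: arr=0 -> substrate=0 bound=0 product=0
t=1: arr=2 -> substrate=0 bound=2 product=0
t=2: arr=1 -> substrate=0 bound=3 product=0
t=3: arr=2 -> substrate=1 bound=4 product=0
t=4: arr=0 -> substrate=0 bound=3 product=2
t=5: arr=3 -> substrate=1 bound=4 product=3
t=6: arr=0 -> substrate=0 bound=4 product=4
t=7: arr=3 -> substrate=2 bound=4 product=5
t=8: arr=0 -> substrate=0 bound=4 product=7
t=9: arr=3 -> substrate=2 bound=4 product=8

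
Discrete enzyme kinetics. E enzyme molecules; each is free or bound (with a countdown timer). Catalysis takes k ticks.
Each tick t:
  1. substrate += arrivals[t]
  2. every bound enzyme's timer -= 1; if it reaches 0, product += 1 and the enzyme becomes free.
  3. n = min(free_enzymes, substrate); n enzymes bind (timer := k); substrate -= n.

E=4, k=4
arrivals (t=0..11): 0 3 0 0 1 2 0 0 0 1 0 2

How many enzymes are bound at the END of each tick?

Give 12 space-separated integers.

Answer: 0 3 3 3 4 3 3 3 2 1 1 3

Derivation:
t=0: arr=0 -> substrate=0 bound=0 product=0
t=1: arr=3 -> substrate=0 bound=3 product=0
t=2: arr=0 -> substrate=0 bound=3 product=0
t=3: arr=0 -> substrate=0 bound=3 product=0
t=4: arr=1 -> substrate=0 bound=4 product=0
t=5: arr=2 -> substrate=0 bound=3 product=3
t=6: arr=0 -> substrate=0 bound=3 product=3
t=7: arr=0 -> substrate=0 bound=3 product=3
t=8: arr=0 -> substrate=0 bound=2 product=4
t=9: arr=1 -> substrate=0 bound=1 product=6
t=10: arr=0 -> substrate=0 bound=1 product=6
t=11: arr=2 -> substrate=0 bound=3 product=6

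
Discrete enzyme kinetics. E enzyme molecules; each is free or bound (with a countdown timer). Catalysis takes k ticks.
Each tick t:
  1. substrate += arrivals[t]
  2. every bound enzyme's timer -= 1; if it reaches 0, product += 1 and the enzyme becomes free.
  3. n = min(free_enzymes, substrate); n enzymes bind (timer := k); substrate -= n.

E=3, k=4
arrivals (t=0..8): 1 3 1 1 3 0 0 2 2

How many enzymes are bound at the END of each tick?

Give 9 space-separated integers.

t=0: arr=1 -> substrate=0 bound=1 product=0
t=1: arr=3 -> substrate=1 bound=3 product=0
t=2: arr=1 -> substrate=2 bound=3 product=0
t=3: arr=1 -> substrate=3 bound=3 product=0
t=4: arr=3 -> substrate=5 bound=3 product=1
t=5: arr=0 -> substrate=3 bound=3 product=3
t=6: arr=0 -> substrate=3 bound=3 product=3
t=7: arr=2 -> substrate=5 bound=3 product=3
t=8: arr=2 -> substrate=6 bound=3 product=4

Answer: 1 3 3 3 3 3 3 3 3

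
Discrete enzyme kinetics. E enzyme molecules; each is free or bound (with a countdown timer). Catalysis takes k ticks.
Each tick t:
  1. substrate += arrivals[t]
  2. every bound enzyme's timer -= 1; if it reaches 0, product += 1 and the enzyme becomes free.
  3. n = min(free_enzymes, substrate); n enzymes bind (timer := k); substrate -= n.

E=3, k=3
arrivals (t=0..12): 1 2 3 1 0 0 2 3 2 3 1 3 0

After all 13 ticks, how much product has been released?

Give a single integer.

Answer: 10

Derivation:
t=0: arr=1 -> substrate=0 bound=1 product=0
t=1: arr=2 -> substrate=0 bound=3 product=0
t=2: arr=3 -> substrate=3 bound=3 product=0
t=3: arr=1 -> substrate=3 bound=3 product=1
t=4: arr=0 -> substrate=1 bound=3 product=3
t=5: arr=0 -> substrate=1 bound=3 product=3
t=6: arr=2 -> substrate=2 bound=3 product=4
t=7: arr=3 -> substrate=3 bound=3 product=6
t=8: arr=2 -> substrate=5 bound=3 product=6
t=9: arr=3 -> substrate=7 bound=3 product=7
t=10: arr=1 -> substrate=6 bound=3 product=9
t=11: arr=3 -> substrate=9 bound=3 product=9
t=12: arr=0 -> substrate=8 bound=3 product=10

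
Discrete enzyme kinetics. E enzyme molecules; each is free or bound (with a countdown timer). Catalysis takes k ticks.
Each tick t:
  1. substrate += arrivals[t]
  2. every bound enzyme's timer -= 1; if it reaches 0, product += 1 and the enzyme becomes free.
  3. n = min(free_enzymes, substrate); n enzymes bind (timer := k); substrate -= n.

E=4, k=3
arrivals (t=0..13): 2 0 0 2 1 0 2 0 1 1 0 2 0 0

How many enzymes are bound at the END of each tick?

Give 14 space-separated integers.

Answer: 2 2 2 2 3 3 3 2 3 2 2 3 2 2

Derivation:
t=0: arr=2 -> substrate=0 bound=2 product=0
t=1: arr=0 -> substrate=0 bound=2 product=0
t=2: arr=0 -> substrate=0 bound=2 product=0
t=3: arr=2 -> substrate=0 bound=2 product=2
t=4: arr=1 -> substrate=0 bound=3 product=2
t=5: arr=0 -> substrate=0 bound=3 product=2
t=6: arr=2 -> substrate=0 bound=3 product=4
t=7: arr=0 -> substrate=0 bound=2 product=5
t=8: arr=1 -> substrate=0 bound=3 product=5
t=9: arr=1 -> substrate=0 bound=2 product=7
t=10: arr=0 -> substrate=0 bound=2 product=7
t=11: arr=2 -> substrate=0 bound=3 product=8
t=12: arr=0 -> substrate=0 bound=2 product=9
t=13: arr=0 -> substrate=0 bound=2 product=9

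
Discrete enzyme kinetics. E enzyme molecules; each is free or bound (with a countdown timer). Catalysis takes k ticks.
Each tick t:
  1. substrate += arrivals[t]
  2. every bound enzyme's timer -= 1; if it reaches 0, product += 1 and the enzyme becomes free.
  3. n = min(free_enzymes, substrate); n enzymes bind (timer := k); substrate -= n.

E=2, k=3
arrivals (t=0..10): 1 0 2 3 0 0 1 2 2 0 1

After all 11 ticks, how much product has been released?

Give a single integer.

t=0: arr=1 -> substrate=0 bound=1 product=0
t=1: arr=0 -> substrate=0 bound=1 product=0
t=2: arr=2 -> substrate=1 bound=2 product=0
t=3: arr=3 -> substrate=3 bound=2 product=1
t=4: arr=0 -> substrate=3 bound=2 product=1
t=5: arr=0 -> substrate=2 bound=2 product=2
t=6: arr=1 -> substrate=2 bound=2 product=3
t=7: arr=2 -> substrate=4 bound=2 product=3
t=8: arr=2 -> substrate=5 bound=2 product=4
t=9: arr=0 -> substrate=4 bound=2 product=5
t=10: arr=1 -> substrate=5 bound=2 product=5

Answer: 5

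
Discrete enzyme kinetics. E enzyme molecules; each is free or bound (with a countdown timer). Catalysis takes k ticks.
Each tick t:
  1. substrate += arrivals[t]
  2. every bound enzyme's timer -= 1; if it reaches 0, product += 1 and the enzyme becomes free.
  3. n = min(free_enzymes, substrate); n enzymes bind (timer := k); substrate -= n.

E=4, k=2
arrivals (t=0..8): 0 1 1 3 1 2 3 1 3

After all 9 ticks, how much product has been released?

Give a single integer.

t=0: arr=0 -> substrate=0 bound=0 product=0
t=1: arr=1 -> substrate=0 bound=1 product=0
t=2: arr=1 -> substrate=0 bound=2 product=0
t=3: arr=3 -> substrate=0 bound=4 product=1
t=4: arr=1 -> substrate=0 bound=4 product=2
t=5: arr=2 -> substrate=0 bound=3 product=5
t=6: arr=3 -> substrate=1 bound=4 product=6
t=7: arr=1 -> substrate=0 bound=4 product=8
t=8: arr=3 -> substrate=1 bound=4 product=10

Answer: 10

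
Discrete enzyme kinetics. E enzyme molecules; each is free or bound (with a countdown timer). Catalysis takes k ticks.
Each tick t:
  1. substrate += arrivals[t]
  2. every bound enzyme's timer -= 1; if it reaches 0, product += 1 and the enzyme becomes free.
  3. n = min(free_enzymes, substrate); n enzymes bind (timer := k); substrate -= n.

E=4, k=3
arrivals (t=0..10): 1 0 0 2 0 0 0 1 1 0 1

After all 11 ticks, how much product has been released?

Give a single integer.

t=0: arr=1 -> substrate=0 bound=1 product=0
t=1: arr=0 -> substrate=0 bound=1 product=0
t=2: arr=0 -> substrate=0 bound=1 product=0
t=3: arr=2 -> substrate=0 bound=2 product=1
t=4: arr=0 -> substrate=0 bound=2 product=1
t=5: arr=0 -> substrate=0 bound=2 product=1
t=6: arr=0 -> substrate=0 bound=0 product=3
t=7: arr=1 -> substrate=0 bound=1 product=3
t=8: arr=1 -> substrate=0 bound=2 product=3
t=9: arr=0 -> substrate=0 bound=2 product=3
t=10: arr=1 -> substrate=0 bound=2 product=4

Answer: 4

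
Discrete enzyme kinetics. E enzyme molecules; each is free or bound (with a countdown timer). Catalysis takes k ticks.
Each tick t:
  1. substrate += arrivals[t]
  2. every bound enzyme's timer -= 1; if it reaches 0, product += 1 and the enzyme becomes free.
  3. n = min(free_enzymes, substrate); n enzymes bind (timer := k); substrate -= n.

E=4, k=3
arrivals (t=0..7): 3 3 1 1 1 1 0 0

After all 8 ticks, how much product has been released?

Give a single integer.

t=0: arr=3 -> substrate=0 bound=3 product=0
t=1: arr=3 -> substrate=2 bound=4 product=0
t=2: arr=1 -> substrate=3 bound=4 product=0
t=3: arr=1 -> substrate=1 bound=4 product=3
t=4: arr=1 -> substrate=1 bound=4 product=4
t=5: arr=1 -> substrate=2 bound=4 product=4
t=6: arr=0 -> substrate=0 bound=3 product=7
t=7: arr=0 -> substrate=0 bound=2 product=8

Answer: 8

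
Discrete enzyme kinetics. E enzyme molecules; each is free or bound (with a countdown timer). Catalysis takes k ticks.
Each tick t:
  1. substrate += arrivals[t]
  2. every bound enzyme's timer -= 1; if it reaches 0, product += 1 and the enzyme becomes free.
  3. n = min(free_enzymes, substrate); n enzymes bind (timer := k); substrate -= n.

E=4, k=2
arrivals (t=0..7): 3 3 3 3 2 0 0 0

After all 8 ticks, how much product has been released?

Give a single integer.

t=0: arr=3 -> substrate=0 bound=3 product=0
t=1: arr=3 -> substrate=2 bound=4 product=0
t=2: arr=3 -> substrate=2 bound=4 product=3
t=3: arr=3 -> substrate=4 bound=4 product=4
t=4: arr=2 -> substrate=3 bound=4 product=7
t=5: arr=0 -> substrate=2 bound=4 product=8
t=6: arr=0 -> substrate=0 bound=3 product=11
t=7: arr=0 -> substrate=0 bound=2 product=12

Answer: 12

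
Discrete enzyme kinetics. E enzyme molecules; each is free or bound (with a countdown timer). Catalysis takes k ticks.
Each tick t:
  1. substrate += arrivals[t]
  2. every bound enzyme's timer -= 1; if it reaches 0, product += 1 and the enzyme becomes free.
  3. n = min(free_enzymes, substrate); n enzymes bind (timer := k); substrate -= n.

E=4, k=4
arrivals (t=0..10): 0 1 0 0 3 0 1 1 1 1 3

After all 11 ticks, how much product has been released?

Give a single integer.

Answer: 5

Derivation:
t=0: arr=0 -> substrate=0 bound=0 product=0
t=1: arr=1 -> substrate=0 bound=1 product=0
t=2: arr=0 -> substrate=0 bound=1 product=0
t=3: arr=0 -> substrate=0 bound=1 product=0
t=4: arr=3 -> substrate=0 bound=4 product=0
t=5: arr=0 -> substrate=0 bound=3 product=1
t=6: arr=1 -> substrate=0 bound=4 product=1
t=7: arr=1 -> substrate=1 bound=4 product=1
t=8: arr=1 -> substrate=0 bound=3 product=4
t=9: arr=1 -> substrate=0 bound=4 product=4
t=10: arr=3 -> substrate=2 bound=4 product=5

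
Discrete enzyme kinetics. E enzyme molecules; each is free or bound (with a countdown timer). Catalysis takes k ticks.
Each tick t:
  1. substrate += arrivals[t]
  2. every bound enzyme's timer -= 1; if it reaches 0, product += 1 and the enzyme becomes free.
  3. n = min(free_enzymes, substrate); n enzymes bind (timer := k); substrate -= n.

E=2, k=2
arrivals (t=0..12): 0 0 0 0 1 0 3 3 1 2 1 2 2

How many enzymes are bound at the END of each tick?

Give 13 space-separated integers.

t=0: arr=0 -> substrate=0 bound=0 product=0
t=1: arr=0 -> substrate=0 bound=0 product=0
t=2: arr=0 -> substrate=0 bound=0 product=0
t=3: arr=0 -> substrate=0 bound=0 product=0
t=4: arr=1 -> substrate=0 bound=1 product=0
t=5: arr=0 -> substrate=0 bound=1 product=0
t=6: arr=3 -> substrate=1 bound=2 product=1
t=7: arr=3 -> substrate=4 bound=2 product=1
t=8: arr=1 -> substrate=3 bound=2 product=3
t=9: arr=2 -> substrate=5 bound=2 product=3
t=10: arr=1 -> substrate=4 bound=2 product=5
t=11: arr=2 -> substrate=6 bound=2 product=5
t=12: arr=2 -> substrate=6 bound=2 product=7

Answer: 0 0 0 0 1 1 2 2 2 2 2 2 2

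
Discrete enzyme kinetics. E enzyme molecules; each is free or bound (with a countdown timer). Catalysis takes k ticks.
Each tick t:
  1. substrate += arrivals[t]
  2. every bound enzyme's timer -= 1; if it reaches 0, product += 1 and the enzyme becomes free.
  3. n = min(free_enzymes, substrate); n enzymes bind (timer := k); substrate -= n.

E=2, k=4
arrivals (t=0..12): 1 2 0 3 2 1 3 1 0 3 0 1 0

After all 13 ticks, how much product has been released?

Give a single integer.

Answer: 5

Derivation:
t=0: arr=1 -> substrate=0 bound=1 product=0
t=1: arr=2 -> substrate=1 bound=2 product=0
t=2: arr=0 -> substrate=1 bound=2 product=0
t=3: arr=3 -> substrate=4 bound=2 product=0
t=4: arr=2 -> substrate=5 bound=2 product=1
t=5: arr=1 -> substrate=5 bound=2 product=2
t=6: arr=3 -> substrate=8 bound=2 product=2
t=7: arr=1 -> substrate=9 bound=2 product=2
t=8: arr=0 -> substrate=8 bound=2 product=3
t=9: arr=3 -> substrate=10 bound=2 product=4
t=10: arr=0 -> substrate=10 bound=2 product=4
t=11: arr=1 -> substrate=11 bound=2 product=4
t=12: arr=0 -> substrate=10 bound=2 product=5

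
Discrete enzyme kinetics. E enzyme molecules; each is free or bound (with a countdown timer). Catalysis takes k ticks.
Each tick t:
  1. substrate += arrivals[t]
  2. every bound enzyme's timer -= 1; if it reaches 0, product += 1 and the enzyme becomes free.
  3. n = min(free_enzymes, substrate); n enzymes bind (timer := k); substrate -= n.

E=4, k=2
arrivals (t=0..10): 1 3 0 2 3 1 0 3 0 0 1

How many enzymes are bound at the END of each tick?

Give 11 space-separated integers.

Answer: 1 4 3 2 4 4 2 3 3 0 1

Derivation:
t=0: arr=1 -> substrate=0 bound=1 product=0
t=1: arr=3 -> substrate=0 bound=4 product=0
t=2: arr=0 -> substrate=0 bound=3 product=1
t=3: arr=2 -> substrate=0 bound=2 product=4
t=4: arr=3 -> substrate=1 bound=4 product=4
t=5: arr=1 -> substrate=0 bound=4 product=6
t=6: arr=0 -> substrate=0 bound=2 product=8
t=7: arr=3 -> substrate=0 bound=3 product=10
t=8: arr=0 -> substrate=0 bound=3 product=10
t=9: arr=0 -> substrate=0 bound=0 product=13
t=10: arr=1 -> substrate=0 bound=1 product=13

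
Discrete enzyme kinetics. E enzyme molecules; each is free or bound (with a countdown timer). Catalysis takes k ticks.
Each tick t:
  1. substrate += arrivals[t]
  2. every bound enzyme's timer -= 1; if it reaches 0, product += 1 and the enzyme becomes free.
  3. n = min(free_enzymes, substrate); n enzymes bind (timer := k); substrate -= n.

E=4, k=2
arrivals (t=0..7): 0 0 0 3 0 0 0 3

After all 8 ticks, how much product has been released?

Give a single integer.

t=0: arr=0 -> substrate=0 bound=0 product=0
t=1: arr=0 -> substrate=0 bound=0 product=0
t=2: arr=0 -> substrate=0 bound=0 product=0
t=3: arr=3 -> substrate=0 bound=3 product=0
t=4: arr=0 -> substrate=0 bound=3 product=0
t=5: arr=0 -> substrate=0 bound=0 product=3
t=6: arr=0 -> substrate=0 bound=0 product=3
t=7: arr=3 -> substrate=0 bound=3 product=3

Answer: 3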